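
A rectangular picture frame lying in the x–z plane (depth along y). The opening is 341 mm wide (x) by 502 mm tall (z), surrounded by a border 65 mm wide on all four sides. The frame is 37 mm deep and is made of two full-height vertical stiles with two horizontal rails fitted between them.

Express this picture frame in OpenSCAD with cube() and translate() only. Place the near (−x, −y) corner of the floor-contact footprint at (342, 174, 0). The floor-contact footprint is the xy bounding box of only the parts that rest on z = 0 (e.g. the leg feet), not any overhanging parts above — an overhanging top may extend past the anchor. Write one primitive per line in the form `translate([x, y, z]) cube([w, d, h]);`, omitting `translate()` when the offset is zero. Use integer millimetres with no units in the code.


translate([342, 174, 0]) cube([65, 37, 632]);
translate([748, 174, 0]) cube([65, 37, 632]);
translate([407, 174, 0]) cube([341, 37, 65]);
translate([407, 174, 567]) cube([341, 37, 65]);


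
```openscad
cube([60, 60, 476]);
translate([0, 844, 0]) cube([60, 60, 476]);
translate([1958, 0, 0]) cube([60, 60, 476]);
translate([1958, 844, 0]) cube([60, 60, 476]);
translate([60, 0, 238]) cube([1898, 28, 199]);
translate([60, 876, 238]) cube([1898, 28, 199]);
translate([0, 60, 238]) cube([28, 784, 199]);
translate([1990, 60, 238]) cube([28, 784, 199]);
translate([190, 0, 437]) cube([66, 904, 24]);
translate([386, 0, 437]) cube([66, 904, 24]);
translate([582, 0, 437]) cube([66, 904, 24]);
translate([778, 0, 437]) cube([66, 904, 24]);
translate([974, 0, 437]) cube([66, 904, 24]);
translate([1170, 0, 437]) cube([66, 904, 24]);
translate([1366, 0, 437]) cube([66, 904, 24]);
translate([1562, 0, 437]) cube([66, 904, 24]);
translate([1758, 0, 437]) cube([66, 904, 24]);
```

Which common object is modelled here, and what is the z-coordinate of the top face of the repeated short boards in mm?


A bed frame. The slat-top height is 461 mm.

Four posts, four rails, and a row of slats — a bed frame. Slats sit on the rails at z = 238 + 199 = 437; with slat thickness 24, the top is 461 mm.


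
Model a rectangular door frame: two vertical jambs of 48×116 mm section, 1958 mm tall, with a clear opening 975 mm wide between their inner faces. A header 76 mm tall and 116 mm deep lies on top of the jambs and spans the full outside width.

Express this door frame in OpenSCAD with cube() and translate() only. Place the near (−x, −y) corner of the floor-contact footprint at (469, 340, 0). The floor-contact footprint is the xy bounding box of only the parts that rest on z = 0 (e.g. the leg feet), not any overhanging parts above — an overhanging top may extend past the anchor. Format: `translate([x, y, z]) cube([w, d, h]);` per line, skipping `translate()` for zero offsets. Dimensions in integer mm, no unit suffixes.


translate([469, 340, 0]) cube([48, 116, 1958]);
translate([1492, 340, 0]) cube([48, 116, 1958]);
translate([469, 340, 1958]) cube([1071, 116, 76]);


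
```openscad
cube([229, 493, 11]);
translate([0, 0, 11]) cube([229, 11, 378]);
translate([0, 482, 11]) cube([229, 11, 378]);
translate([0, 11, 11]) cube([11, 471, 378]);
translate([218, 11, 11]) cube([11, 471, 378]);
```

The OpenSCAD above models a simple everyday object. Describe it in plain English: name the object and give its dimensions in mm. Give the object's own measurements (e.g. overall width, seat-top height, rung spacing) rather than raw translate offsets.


An open-topped rectangular box: outside dimensions 229×493×389 mm, with a uniform wall and base thickness of 11 mm. The base is a full 229×493 slab on the floor; four walls sit on top of the base. The front and back walls (the −y and +y sides) span the full width; the two side walls fit between them.


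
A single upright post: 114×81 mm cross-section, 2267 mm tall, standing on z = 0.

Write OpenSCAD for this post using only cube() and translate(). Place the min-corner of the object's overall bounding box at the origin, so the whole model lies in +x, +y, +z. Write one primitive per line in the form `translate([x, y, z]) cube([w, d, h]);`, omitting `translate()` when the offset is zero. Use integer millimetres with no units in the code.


cube([114, 81, 2267]);


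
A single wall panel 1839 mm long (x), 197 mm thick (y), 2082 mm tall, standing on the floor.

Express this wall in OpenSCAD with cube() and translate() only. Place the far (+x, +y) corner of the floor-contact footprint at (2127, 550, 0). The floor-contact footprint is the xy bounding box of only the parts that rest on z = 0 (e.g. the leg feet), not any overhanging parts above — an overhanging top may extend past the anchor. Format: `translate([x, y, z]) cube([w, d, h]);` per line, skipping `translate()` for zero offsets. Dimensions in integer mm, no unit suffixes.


translate([288, 353, 0]) cube([1839, 197, 2082]);


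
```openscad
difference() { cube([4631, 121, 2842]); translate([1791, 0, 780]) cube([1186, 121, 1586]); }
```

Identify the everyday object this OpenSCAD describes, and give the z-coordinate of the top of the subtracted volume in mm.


A wall with a window opening. The window head height is 2366 mm.

A wall with a rectangular opening subtracted — a window. Sill at z = 780, opening 1586 mm tall, so the head is at 780 + 1586 = 2366 mm.


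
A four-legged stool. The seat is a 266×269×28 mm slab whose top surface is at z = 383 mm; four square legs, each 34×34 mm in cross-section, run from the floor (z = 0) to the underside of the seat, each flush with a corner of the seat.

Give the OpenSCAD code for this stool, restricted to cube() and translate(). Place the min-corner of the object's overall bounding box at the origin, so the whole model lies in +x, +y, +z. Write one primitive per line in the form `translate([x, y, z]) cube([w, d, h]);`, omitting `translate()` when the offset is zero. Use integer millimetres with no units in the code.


translate([0, 0, 355]) cube([266, 269, 28]);
cube([34, 34, 355]);
translate([232, 0, 0]) cube([34, 34, 355]);
translate([0, 235, 0]) cube([34, 34, 355]);
translate([232, 235, 0]) cube([34, 34, 355]);


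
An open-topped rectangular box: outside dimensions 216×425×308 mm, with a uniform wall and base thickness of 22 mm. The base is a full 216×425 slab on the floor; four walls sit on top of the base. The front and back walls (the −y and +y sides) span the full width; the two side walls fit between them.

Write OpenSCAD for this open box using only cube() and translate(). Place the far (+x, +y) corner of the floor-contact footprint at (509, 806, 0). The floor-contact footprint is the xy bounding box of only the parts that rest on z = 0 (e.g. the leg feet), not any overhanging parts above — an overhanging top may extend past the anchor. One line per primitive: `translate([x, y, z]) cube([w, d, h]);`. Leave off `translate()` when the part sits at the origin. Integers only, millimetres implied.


translate([293, 381, 0]) cube([216, 425, 22]);
translate([293, 381, 22]) cube([216, 22, 286]);
translate([293, 784, 22]) cube([216, 22, 286]);
translate([293, 403, 22]) cube([22, 381, 286]);
translate([487, 403, 22]) cube([22, 381, 286]);


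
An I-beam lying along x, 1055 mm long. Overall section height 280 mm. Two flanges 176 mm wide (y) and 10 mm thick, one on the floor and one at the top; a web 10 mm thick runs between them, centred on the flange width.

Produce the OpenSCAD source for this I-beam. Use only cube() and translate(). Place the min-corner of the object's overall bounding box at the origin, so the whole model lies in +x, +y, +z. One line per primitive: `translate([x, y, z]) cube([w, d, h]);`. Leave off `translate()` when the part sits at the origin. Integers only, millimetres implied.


cube([1055, 176, 10]);
translate([0, 83, 10]) cube([1055, 10, 260]);
translate([0, 0, 270]) cube([1055, 176, 10]);


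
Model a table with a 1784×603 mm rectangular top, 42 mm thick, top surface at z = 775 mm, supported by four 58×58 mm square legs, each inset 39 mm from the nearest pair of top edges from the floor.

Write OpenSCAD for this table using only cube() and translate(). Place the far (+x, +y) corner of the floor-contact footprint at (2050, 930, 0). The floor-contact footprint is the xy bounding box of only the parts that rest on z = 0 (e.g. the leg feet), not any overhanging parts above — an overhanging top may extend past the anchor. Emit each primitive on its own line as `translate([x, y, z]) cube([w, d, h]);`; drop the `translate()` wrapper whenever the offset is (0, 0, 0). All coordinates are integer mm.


translate([305, 366, 733]) cube([1784, 603, 42]);
translate([344, 405, 0]) cube([58, 58, 733]);
translate([1992, 405, 0]) cube([58, 58, 733]);
translate([344, 872, 0]) cube([58, 58, 733]);
translate([1992, 872, 0]) cube([58, 58, 733]);


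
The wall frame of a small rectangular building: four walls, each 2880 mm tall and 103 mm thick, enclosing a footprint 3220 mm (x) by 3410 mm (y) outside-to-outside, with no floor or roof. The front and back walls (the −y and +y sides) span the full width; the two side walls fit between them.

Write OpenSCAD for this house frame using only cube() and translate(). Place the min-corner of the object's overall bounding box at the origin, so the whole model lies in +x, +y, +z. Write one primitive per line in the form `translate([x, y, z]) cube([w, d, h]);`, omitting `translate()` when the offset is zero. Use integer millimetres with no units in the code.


cube([3220, 103, 2880]);
translate([0, 3307, 0]) cube([3220, 103, 2880]);
translate([0, 103, 0]) cube([103, 3204, 2880]);
translate([3117, 103, 0]) cube([103, 3204, 2880]);


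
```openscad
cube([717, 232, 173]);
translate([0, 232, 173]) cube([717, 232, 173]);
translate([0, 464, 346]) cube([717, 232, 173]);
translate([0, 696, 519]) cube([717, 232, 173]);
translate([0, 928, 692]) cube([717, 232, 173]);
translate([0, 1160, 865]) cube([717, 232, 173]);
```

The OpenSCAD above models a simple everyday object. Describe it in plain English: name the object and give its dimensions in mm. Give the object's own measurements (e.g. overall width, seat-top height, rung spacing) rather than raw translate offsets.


A straight staircase of 6 solid steps. Each step is 717 mm wide (x), 232 mm deep (y, the going) and 173 mm tall (the rise). The first step rests on the floor; each subsequent step sits one going further in +y and one rise higher in +z, directly behind and above the previous step with no overlap.


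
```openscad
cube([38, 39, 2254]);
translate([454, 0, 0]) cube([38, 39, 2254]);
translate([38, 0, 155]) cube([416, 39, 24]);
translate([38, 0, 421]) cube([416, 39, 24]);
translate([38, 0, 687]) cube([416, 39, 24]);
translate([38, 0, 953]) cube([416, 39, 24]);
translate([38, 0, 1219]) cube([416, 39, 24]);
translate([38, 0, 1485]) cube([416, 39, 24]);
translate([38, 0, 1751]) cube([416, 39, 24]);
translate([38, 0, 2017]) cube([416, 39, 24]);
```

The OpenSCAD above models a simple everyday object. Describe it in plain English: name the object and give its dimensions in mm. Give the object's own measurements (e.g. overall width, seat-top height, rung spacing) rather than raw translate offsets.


A straight ladder. Two 38×39 mm vertical rails, 2254 mm tall, stand 492 mm apart (outside-to-outside) with their front faces coplanar on the −y side. 8 rungs, each 39 mm deep and 24 mm tall, span between the inner faces of the rails, front faces flush with the rails. The lowest rung's underside is at z = 155 mm and rungs are spaced 266 mm apart (underside to underside).


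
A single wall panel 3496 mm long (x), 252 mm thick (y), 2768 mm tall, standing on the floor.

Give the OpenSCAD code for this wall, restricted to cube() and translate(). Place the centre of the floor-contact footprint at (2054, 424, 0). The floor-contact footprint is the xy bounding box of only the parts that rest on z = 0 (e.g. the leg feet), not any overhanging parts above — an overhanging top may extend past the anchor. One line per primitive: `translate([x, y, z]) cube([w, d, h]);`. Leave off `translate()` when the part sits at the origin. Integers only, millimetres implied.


translate([306, 298, 0]) cube([3496, 252, 2768]);


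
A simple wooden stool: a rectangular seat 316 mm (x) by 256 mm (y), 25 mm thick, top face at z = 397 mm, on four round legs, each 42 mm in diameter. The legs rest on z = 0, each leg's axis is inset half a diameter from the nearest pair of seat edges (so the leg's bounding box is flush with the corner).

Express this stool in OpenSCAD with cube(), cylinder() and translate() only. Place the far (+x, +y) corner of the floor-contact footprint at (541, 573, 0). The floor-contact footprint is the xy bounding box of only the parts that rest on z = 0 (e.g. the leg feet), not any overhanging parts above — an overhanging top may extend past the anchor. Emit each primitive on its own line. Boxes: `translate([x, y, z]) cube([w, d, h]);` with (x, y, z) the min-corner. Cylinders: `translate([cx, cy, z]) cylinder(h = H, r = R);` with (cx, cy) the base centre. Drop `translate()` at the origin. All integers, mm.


// leg_h = 397 - 25 = 372
translate([225, 317, 372]) cube([316, 256, 25]);
translate([246, 338, 0]) cylinder(h = 372, r = 21);
translate([520, 338, 0]) cylinder(h = 372, r = 21);
translate([246, 552, 0]) cylinder(h = 372, r = 21);
translate([520, 552, 0]) cylinder(h = 372, r = 21);


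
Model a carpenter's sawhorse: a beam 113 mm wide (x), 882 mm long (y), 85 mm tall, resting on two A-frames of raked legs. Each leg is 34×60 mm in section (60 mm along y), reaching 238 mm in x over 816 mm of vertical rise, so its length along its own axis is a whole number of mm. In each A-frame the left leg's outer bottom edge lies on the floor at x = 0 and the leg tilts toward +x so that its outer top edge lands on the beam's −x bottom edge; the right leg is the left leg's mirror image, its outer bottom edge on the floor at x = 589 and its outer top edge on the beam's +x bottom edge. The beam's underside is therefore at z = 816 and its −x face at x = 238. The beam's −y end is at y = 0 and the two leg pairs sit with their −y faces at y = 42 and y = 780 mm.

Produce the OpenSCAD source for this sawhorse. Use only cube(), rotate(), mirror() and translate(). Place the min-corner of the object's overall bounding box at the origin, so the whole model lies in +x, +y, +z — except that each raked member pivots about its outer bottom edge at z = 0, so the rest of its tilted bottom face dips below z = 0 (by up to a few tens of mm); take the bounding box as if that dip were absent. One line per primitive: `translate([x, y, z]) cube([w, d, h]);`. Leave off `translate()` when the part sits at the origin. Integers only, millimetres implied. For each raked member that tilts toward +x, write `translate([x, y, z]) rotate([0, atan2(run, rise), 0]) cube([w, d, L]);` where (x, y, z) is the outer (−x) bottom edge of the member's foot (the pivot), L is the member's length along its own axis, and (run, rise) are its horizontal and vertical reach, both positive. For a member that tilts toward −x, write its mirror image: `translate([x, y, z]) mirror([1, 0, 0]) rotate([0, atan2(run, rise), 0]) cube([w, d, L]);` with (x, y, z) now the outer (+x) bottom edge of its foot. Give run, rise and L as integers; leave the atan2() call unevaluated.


// leg length = √(238² + 816²) = 850
// right-leg outer foot x = 2·238 + 113 = 589
// beam min-corner = (238, 0, 816)
translate([238, 0, 816]) cube([113, 882, 85]);
translate([0, 42, 0]) rotate([0, atan2(238, 816), 0]) cube([34, 60, 850]);
translate([589, 42, 0]) mirror([1, 0, 0]) rotate([0, atan2(238, 816), 0]) cube([34, 60, 850]);
translate([0, 780, 0]) rotate([0, atan2(238, 816), 0]) cube([34, 60, 850]);
translate([589, 780, 0]) mirror([1, 0, 0]) rotate([0, atan2(238, 816), 0]) cube([34, 60, 850]);


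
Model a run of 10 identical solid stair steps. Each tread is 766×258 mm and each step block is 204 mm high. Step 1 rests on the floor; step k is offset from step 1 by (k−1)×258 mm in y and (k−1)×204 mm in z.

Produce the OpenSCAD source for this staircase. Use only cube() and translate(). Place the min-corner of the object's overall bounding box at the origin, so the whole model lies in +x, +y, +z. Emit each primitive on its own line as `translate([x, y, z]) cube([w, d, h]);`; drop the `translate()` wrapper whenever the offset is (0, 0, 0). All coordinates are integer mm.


cube([766, 258, 204]);
translate([0, 258, 204]) cube([766, 258, 204]);
translate([0, 516, 408]) cube([766, 258, 204]);
translate([0, 774, 612]) cube([766, 258, 204]);
translate([0, 1032, 816]) cube([766, 258, 204]);
translate([0, 1290, 1020]) cube([766, 258, 204]);
translate([0, 1548, 1224]) cube([766, 258, 204]);
translate([0, 1806, 1428]) cube([766, 258, 204]);
translate([0, 2064, 1632]) cube([766, 258, 204]);
translate([0, 2322, 1836]) cube([766, 258, 204]);


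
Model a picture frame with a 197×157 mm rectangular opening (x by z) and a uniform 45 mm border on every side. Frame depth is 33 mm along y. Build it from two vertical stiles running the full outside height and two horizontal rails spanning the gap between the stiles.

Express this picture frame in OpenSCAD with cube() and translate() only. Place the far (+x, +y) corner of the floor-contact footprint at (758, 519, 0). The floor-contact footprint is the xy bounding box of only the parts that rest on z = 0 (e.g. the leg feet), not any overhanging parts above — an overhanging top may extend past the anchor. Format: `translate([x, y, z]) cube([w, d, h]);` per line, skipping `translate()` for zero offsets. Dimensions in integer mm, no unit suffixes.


translate([471, 486, 0]) cube([45, 33, 247]);
translate([713, 486, 0]) cube([45, 33, 247]);
translate([516, 486, 0]) cube([197, 33, 45]);
translate([516, 486, 202]) cube([197, 33, 45]);


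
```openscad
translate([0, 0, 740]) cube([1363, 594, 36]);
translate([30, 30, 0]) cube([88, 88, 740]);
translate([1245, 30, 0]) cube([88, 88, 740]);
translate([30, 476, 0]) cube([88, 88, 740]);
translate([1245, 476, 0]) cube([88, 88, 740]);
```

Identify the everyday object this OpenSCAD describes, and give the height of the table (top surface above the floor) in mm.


A table. The table height is 776 mm.

A 1363×594×36 slab sits at z = 740 on four 88 mm square posts — a table. The top surface is at 740 + 36 = 776 mm.


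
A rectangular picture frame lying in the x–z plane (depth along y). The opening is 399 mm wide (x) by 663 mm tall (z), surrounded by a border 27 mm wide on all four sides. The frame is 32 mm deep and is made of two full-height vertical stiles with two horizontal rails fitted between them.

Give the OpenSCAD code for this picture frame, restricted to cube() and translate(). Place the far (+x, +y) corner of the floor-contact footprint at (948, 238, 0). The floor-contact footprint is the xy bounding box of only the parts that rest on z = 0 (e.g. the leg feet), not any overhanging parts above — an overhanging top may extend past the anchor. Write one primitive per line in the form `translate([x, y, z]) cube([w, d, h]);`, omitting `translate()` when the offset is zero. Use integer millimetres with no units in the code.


translate([495, 206, 0]) cube([27, 32, 717]);
translate([921, 206, 0]) cube([27, 32, 717]);
translate([522, 206, 0]) cube([399, 32, 27]);
translate([522, 206, 690]) cube([399, 32, 27]);


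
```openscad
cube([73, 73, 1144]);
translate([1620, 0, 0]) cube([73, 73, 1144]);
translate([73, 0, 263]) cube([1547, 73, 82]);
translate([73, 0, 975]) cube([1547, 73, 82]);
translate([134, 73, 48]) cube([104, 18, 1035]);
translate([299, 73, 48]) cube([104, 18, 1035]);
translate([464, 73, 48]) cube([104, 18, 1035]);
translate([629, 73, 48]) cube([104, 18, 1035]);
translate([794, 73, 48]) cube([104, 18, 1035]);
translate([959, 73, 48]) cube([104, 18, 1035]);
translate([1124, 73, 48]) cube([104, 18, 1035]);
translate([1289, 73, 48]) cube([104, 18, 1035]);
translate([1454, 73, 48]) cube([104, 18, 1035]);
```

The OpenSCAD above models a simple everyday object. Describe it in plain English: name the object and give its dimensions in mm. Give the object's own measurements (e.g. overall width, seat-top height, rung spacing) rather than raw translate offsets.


A fence section. Two 73×73 mm posts, 1144 mm tall, stand on the floor with a clear span of 1547 mm between their inner faces. Two horizontal rails of 73×82 mm section span the gap between the posts with their undersides at z = 263 mm and z = 975 mm, flush with the posts' −y face. 9 pickets, each 104 mm wide, 18 mm thick and 1035 mm tall, are fixed to the +y face of the rails with their bottoms at z = 48 mm, spaced across the span with a 61 mm gap after the −x post and between neighbouring pickets, with 62 mm left before the +x post.


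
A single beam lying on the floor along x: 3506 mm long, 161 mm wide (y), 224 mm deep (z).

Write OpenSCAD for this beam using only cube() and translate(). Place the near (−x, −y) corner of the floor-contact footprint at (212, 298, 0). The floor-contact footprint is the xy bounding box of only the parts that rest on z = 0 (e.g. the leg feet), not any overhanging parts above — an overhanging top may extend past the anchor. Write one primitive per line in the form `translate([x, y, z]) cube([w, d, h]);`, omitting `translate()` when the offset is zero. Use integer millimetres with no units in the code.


translate([212, 298, 0]) cube([3506, 161, 224]);


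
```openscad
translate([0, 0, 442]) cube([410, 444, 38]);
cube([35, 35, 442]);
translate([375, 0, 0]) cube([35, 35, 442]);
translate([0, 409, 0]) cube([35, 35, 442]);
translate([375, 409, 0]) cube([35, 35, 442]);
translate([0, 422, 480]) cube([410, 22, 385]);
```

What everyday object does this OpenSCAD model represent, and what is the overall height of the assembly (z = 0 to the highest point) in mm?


A chair. The overall height is 865 mm.

A slab on four corner posts with a tall panel at the back — a chair. The seat slab sits at z = 442 with thickness 38, and the 385 mm backrest starts at the seat top, so the overall height is 442 + 38 + 385 = 865 mm.


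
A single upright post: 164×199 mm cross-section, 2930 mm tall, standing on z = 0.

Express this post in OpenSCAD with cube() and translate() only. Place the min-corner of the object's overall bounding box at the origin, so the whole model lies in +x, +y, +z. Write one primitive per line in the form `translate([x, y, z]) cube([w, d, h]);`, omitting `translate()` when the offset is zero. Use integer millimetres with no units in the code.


cube([164, 199, 2930]);


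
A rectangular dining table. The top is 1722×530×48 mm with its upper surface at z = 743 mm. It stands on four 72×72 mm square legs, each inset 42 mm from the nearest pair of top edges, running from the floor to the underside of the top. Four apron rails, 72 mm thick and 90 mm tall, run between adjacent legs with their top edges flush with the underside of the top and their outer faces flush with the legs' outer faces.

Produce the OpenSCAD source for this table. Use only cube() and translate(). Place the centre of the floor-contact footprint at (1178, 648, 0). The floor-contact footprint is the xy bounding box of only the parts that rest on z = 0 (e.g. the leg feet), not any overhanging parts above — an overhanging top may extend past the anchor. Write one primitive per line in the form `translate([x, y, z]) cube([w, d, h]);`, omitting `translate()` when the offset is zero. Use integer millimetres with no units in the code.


// leg_h = 743 - 48 = 695
// apron z = 695 - 90 = 605
translate([317, 383, 695]) cube([1722, 530, 48]);
translate([359, 425, 0]) cube([72, 72, 695]);
translate([1925, 425, 0]) cube([72, 72, 695]);
translate([359, 799, 0]) cube([72, 72, 695]);
translate([1925, 799, 0]) cube([72, 72, 695]);
translate([431, 425, 605]) cube([1494, 72, 90]);
translate([431, 799, 605]) cube([1494, 72, 90]);
translate([359, 497, 605]) cube([72, 302, 90]);
translate([1925, 497, 605]) cube([72, 302, 90]);


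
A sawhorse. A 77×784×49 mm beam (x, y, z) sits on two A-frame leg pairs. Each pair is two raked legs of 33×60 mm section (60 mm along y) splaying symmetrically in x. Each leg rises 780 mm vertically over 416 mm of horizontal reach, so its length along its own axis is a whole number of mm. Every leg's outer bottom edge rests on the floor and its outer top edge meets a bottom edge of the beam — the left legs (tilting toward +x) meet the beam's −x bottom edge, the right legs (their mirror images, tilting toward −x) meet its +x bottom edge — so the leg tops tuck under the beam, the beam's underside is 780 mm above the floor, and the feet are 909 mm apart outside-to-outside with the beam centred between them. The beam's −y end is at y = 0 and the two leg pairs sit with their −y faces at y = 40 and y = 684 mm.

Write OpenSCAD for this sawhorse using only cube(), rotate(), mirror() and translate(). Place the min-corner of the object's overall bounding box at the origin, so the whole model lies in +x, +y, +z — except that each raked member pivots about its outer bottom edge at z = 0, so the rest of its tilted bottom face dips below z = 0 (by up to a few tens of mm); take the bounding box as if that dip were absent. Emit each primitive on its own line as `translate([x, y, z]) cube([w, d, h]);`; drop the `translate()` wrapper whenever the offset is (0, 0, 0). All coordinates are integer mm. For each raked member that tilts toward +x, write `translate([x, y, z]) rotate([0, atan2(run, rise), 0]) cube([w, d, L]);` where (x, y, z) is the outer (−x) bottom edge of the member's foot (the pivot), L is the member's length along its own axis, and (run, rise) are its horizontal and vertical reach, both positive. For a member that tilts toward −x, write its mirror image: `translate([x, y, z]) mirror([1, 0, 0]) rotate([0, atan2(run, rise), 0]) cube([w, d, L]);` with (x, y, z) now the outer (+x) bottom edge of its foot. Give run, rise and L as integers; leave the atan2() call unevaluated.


translate([416, 0, 780]) cube([77, 784, 49]);
translate([0, 40, 0]) rotate([0, atan2(416, 780), 0]) cube([33, 60, 884]);
translate([909, 40, 0]) mirror([1, 0, 0]) rotate([0, atan2(416, 780), 0]) cube([33, 60, 884]);
translate([0, 684, 0]) rotate([0, atan2(416, 780), 0]) cube([33, 60, 884]);
translate([909, 684, 0]) mirror([1, 0, 0]) rotate([0, atan2(416, 780), 0]) cube([33, 60, 884]);


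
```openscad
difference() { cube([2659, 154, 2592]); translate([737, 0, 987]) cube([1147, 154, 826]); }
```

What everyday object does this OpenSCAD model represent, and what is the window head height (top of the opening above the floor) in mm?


A wall with a window opening. The window head height is 1813 mm.

A wall with a rectangular opening subtracted — a window. Sill at z = 987, opening 826 mm tall, so the head is at 987 + 826 = 1813 mm.


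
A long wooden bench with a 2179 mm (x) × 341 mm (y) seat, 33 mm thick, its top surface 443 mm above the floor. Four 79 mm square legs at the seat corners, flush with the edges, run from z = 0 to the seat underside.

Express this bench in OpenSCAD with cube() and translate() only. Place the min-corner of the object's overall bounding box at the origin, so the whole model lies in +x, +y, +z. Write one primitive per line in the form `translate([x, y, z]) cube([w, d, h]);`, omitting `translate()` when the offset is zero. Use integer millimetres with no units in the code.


translate([0, 0, 410]) cube([2179, 341, 33]);
cube([79, 79, 410]);
translate([0, 262, 0]) cube([79, 79, 410]);
translate([2100, 0, 0]) cube([79, 79, 410]);
translate([2100, 262, 0]) cube([79, 79, 410]);


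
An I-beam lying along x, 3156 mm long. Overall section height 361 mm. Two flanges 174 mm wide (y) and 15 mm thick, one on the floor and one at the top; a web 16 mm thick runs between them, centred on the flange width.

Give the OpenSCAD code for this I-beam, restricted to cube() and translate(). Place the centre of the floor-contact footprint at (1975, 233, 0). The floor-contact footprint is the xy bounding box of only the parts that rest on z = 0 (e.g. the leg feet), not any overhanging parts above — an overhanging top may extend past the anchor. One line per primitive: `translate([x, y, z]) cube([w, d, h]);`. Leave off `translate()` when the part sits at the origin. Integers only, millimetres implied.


translate([397, 146, 0]) cube([3156, 174, 15]);
translate([397, 225, 15]) cube([3156, 16, 331]);
translate([397, 146, 346]) cube([3156, 174, 15]);


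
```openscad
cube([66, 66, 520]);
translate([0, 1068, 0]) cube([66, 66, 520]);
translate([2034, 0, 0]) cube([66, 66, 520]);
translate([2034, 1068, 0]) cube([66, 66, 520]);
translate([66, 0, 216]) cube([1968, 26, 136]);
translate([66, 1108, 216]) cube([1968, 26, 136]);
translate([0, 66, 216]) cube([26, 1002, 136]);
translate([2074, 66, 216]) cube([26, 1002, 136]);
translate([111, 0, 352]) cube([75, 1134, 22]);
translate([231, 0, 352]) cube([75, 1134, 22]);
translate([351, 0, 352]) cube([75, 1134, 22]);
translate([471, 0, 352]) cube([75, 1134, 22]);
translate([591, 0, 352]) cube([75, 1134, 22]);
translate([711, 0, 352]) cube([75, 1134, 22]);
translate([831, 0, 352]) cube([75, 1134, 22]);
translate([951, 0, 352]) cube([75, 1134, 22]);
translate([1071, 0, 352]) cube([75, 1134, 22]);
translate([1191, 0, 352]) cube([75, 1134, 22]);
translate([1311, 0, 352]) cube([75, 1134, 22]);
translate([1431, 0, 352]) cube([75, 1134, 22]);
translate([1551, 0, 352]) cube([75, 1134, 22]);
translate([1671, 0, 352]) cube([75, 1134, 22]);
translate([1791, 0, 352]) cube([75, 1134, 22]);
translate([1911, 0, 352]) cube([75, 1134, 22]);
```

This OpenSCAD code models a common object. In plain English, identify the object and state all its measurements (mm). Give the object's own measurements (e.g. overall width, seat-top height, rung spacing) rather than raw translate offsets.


A bed frame 2100 mm long (x) by 1134 mm wide (y). Four 66×66 mm corner posts, 520 mm tall, at the corners of the footprint. Four rails of 26 mm thickness and 136 mm height run between adjacent posts with their undersides at z = 216 mm, their outer faces flush with the outside of the frame (the two x-running rails run between the posts' inner faces; the two y-running rails run between the posts' inner faces). 16 slats, each 75 mm wide (x) and 22 mm thick, lie across the top of the two x-running rails, running the full 1134 mm width of the frame in y; along x they sit between the end posts with a 45 mm gap after the −x posts and between neighbouring slats, leaving 48 mm before the +x posts.


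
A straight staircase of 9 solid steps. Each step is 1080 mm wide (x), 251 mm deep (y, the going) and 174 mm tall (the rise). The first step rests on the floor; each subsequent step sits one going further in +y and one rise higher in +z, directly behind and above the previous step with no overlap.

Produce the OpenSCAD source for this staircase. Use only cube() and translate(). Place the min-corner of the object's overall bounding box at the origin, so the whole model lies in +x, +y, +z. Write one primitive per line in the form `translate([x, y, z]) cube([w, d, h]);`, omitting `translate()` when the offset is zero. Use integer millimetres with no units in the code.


cube([1080, 251, 174]);
translate([0, 251, 174]) cube([1080, 251, 174]);
translate([0, 502, 348]) cube([1080, 251, 174]);
translate([0, 753, 522]) cube([1080, 251, 174]);
translate([0, 1004, 696]) cube([1080, 251, 174]);
translate([0, 1255, 870]) cube([1080, 251, 174]);
translate([0, 1506, 1044]) cube([1080, 251, 174]);
translate([0, 1757, 1218]) cube([1080, 251, 174]);
translate([0, 2008, 1392]) cube([1080, 251, 174]);


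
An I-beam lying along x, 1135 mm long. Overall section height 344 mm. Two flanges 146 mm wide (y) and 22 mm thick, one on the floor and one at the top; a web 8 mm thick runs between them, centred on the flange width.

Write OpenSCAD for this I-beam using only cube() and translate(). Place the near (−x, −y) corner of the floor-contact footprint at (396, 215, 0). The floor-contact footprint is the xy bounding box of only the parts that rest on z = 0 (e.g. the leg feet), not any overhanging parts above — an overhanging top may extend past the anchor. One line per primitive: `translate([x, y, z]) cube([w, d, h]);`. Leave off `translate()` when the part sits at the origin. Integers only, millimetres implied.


translate([396, 215, 0]) cube([1135, 146, 22]);
translate([396, 284, 22]) cube([1135, 8, 300]);
translate([396, 215, 322]) cube([1135, 146, 22]);


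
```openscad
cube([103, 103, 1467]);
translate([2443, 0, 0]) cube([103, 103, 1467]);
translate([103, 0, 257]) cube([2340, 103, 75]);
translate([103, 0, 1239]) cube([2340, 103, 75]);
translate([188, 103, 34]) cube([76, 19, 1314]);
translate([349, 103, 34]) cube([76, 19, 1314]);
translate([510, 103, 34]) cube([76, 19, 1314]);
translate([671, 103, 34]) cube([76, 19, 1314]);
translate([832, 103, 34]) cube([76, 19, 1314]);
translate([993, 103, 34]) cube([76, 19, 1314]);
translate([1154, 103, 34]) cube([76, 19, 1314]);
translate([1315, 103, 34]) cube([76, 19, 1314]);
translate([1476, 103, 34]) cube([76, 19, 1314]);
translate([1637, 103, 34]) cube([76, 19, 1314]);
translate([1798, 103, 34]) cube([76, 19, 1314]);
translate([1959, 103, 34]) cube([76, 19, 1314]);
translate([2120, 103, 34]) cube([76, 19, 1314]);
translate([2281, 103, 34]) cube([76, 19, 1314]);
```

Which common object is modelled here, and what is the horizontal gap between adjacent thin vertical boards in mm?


A fence section. The picket gap is 85 mm.

Two posts, two rails, 14 pickets — a fence section. Span 2340 mm holds 14 pickets of 76 mm with 15 equal gaps: ⌊(2340 − 14·76) / 15⌋ = 85 mm.


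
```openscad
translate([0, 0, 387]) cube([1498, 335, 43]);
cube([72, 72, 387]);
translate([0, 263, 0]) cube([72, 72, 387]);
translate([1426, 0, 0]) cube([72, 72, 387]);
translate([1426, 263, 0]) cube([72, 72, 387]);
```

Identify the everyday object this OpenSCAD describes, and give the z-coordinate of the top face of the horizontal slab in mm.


A bench. The seat-top height is 430 mm.

A long slab on four corner posts — a bench. The slab sits at z = 387 with thickness 43, so the top is 387 + 43 = 430 mm.


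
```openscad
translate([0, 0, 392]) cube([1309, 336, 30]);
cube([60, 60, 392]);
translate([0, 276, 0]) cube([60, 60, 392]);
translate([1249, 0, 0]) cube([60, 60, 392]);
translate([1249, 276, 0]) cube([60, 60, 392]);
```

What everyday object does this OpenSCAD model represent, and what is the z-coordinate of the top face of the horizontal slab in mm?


A bench. The seat-top height is 422 mm.

A long slab on four corner posts — a bench. The slab sits at z = 392 with thickness 30, so the top is 392 + 30 = 422 mm.


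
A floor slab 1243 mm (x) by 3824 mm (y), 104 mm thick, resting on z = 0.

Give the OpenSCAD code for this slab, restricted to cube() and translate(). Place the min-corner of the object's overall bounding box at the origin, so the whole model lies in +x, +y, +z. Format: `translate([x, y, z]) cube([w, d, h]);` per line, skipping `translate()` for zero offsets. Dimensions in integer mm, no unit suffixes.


cube([1243, 3824, 104]);


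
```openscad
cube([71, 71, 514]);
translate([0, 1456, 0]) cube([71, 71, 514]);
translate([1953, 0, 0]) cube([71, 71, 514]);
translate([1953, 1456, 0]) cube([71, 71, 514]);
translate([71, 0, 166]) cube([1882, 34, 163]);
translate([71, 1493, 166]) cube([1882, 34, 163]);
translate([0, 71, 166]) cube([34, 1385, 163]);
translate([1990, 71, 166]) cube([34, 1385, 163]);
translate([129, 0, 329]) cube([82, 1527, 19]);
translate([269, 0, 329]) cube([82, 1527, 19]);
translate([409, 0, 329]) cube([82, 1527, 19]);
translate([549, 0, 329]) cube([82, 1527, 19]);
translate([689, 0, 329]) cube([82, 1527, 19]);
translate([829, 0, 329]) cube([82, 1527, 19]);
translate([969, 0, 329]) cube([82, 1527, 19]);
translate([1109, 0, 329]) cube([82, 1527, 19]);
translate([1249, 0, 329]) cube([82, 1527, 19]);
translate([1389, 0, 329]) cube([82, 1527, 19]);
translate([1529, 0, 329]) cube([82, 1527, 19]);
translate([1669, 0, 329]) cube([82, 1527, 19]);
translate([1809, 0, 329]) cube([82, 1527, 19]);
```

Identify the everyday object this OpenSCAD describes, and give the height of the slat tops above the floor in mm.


A bed frame. The slat-top height is 348 mm.

Four posts, four rails, and a row of slats — a bed frame. Slats sit on the rails at z = 166 + 163 = 329; with slat thickness 19, the top is 348 mm.


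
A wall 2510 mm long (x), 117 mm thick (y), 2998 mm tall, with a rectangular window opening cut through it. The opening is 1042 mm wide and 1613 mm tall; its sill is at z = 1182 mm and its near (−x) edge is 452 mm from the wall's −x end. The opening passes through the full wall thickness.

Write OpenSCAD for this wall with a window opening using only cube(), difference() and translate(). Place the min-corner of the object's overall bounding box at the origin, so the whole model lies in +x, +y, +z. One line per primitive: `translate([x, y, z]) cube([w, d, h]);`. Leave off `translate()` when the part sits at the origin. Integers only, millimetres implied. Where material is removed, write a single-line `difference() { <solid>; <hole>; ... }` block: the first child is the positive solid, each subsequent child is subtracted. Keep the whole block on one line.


difference() { cube([2510, 117, 2998]); translate([452, 0, 1182]) cube([1042, 117, 1613]); }


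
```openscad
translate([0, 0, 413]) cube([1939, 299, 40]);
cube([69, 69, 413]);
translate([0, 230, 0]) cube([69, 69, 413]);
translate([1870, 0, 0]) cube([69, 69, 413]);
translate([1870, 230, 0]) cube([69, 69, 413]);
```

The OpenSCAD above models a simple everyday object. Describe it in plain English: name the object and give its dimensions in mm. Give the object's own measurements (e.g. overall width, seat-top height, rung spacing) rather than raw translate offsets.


A long wooden bench with a 1939 mm (x) × 299 mm (y) seat, 40 mm thick, its top surface 453 mm above the floor. Four 69 mm square legs at the seat corners, flush with the edges, run from z = 0 to the seat underside.


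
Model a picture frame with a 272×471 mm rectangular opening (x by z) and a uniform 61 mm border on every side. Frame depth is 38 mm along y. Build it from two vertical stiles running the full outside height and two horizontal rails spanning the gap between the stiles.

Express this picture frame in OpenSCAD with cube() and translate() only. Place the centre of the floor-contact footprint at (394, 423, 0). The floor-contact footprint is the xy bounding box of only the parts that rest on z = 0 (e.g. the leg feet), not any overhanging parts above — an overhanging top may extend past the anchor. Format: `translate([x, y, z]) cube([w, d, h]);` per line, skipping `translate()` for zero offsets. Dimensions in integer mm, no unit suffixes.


translate([197, 404, 0]) cube([61, 38, 593]);
translate([530, 404, 0]) cube([61, 38, 593]);
translate([258, 404, 0]) cube([272, 38, 61]);
translate([258, 404, 532]) cube([272, 38, 61]);


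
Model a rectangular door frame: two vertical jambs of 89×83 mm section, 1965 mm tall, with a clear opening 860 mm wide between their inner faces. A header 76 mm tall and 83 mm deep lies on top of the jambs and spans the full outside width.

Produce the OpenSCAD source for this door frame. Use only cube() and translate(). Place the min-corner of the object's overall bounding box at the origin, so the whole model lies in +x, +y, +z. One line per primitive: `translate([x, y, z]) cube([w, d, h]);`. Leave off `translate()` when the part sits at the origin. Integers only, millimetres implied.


cube([89, 83, 1965]);
translate([949, 0, 0]) cube([89, 83, 1965]);
translate([0, 0, 1965]) cube([1038, 83, 76]);


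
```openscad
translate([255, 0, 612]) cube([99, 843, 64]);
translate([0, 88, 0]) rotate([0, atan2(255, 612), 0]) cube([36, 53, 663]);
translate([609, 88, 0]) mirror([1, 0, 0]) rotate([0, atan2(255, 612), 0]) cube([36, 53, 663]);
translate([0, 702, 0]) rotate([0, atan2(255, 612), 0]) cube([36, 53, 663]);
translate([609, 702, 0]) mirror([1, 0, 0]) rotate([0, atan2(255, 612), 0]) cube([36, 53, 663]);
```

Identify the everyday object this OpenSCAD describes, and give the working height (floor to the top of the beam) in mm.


A sawhorse. The overall height is 676 mm.

A beam across two mirrored pairs of raked legs — a sawhorse. The beam's underside is at z = 612 (matching the legs' vertical rise in atan2(255, 612)) and the beam is 64 mm tall, so its top is at 612 + 64 = 676 mm. The raked legs top out at the beam's underside, so that is the highest point.
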